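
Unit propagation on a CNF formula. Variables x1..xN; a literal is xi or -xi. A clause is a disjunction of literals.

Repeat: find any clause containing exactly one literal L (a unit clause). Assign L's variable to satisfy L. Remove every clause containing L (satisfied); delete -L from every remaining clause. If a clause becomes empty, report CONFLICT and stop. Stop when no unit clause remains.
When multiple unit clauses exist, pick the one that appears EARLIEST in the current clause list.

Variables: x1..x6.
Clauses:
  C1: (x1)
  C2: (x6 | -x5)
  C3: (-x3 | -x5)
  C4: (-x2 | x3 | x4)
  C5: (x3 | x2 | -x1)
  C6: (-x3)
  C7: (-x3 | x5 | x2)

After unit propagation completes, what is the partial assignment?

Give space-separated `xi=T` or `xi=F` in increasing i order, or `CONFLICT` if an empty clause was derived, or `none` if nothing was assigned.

unit clause [1] forces x1=T; simplify:
  drop -1 from [3, 2, -1] -> [3, 2]
  satisfied 1 clause(s); 6 remain; assigned so far: [1]
unit clause [-3] forces x3=F; simplify:
  drop 3 from [-2, 3, 4] -> [-2, 4]
  drop 3 from [3, 2] -> [2]
  satisfied 3 clause(s); 3 remain; assigned so far: [1, 3]
unit clause [2] forces x2=T; simplify:
  drop -2 from [-2, 4] -> [4]
  satisfied 1 clause(s); 2 remain; assigned so far: [1, 2, 3]
unit clause [4] forces x4=T; simplify:
  satisfied 1 clause(s); 1 remain; assigned so far: [1, 2, 3, 4]

Answer: x1=T x2=T x3=F x4=T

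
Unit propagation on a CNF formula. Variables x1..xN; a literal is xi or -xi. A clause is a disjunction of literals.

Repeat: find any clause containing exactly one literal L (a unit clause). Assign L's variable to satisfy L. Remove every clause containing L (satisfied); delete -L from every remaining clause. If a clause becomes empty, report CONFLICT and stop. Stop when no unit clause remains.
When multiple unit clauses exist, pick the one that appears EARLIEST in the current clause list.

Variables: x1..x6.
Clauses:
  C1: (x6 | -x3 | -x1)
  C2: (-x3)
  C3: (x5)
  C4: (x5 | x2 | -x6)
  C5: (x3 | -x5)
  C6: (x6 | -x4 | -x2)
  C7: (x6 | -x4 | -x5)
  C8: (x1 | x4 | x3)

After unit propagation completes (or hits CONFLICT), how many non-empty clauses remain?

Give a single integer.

unit clause [-3] forces x3=F; simplify:
  drop 3 from [3, -5] -> [-5]
  drop 3 from [1, 4, 3] -> [1, 4]
  satisfied 2 clause(s); 6 remain; assigned so far: [3]
unit clause [5] forces x5=T; simplify:
  drop -5 from [-5] -> [] (empty!)
  drop -5 from [6, -4, -5] -> [6, -4]
  satisfied 2 clause(s); 4 remain; assigned so far: [3, 5]
CONFLICT (empty clause)

Answer: 3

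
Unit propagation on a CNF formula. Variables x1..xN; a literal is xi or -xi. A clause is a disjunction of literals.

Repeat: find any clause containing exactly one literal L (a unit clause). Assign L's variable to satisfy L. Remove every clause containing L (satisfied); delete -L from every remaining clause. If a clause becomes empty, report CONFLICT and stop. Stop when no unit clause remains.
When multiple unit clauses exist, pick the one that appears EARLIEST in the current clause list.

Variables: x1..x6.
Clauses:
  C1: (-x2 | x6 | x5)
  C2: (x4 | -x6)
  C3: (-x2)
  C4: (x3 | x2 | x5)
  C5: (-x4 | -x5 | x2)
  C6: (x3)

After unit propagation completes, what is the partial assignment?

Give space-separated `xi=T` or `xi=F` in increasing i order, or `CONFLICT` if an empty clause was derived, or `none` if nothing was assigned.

unit clause [-2] forces x2=F; simplify:
  drop 2 from [3, 2, 5] -> [3, 5]
  drop 2 from [-4, -5, 2] -> [-4, -5]
  satisfied 2 clause(s); 4 remain; assigned so far: [2]
unit clause [3] forces x3=T; simplify:
  satisfied 2 clause(s); 2 remain; assigned so far: [2, 3]

Answer: x2=F x3=T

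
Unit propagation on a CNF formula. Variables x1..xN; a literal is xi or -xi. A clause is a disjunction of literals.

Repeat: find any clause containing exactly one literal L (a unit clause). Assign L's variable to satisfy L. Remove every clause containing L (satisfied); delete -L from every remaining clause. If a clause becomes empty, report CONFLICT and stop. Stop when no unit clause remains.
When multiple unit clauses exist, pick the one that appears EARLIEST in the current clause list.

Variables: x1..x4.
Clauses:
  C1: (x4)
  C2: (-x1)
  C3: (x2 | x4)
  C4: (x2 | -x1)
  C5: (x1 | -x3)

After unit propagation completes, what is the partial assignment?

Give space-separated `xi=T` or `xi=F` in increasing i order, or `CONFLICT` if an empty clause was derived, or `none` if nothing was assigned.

Answer: x1=F x3=F x4=T

Derivation:
unit clause [4] forces x4=T; simplify:
  satisfied 2 clause(s); 3 remain; assigned so far: [4]
unit clause [-1] forces x1=F; simplify:
  drop 1 from [1, -3] -> [-3]
  satisfied 2 clause(s); 1 remain; assigned so far: [1, 4]
unit clause [-3] forces x3=F; simplify:
  satisfied 1 clause(s); 0 remain; assigned so far: [1, 3, 4]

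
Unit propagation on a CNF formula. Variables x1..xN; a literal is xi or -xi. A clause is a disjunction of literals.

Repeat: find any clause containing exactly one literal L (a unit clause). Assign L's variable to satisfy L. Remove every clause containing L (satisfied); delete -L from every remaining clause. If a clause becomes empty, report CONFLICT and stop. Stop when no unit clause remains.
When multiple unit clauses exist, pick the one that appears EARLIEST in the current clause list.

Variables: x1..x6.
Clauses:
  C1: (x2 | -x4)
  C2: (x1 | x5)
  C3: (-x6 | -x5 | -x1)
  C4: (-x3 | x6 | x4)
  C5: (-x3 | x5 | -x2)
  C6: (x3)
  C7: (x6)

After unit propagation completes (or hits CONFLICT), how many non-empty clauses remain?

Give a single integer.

Answer: 4

Derivation:
unit clause [3] forces x3=T; simplify:
  drop -3 from [-3, 6, 4] -> [6, 4]
  drop -3 from [-3, 5, -2] -> [5, -2]
  satisfied 1 clause(s); 6 remain; assigned so far: [3]
unit clause [6] forces x6=T; simplify:
  drop -6 from [-6, -5, -1] -> [-5, -1]
  satisfied 2 clause(s); 4 remain; assigned so far: [3, 6]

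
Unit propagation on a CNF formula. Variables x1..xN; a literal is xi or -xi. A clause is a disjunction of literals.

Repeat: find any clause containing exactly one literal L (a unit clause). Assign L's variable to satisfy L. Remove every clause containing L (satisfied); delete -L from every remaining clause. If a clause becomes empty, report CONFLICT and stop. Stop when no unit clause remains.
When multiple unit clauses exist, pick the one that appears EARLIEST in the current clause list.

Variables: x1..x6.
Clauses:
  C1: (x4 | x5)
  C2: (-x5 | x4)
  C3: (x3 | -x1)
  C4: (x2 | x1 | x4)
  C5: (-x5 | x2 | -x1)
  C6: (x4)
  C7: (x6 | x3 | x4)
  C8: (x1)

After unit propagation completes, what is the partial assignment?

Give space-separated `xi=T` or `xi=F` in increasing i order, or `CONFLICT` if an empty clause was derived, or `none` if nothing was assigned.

unit clause [4] forces x4=T; simplify:
  satisfied 5 clause(s); 3 remain; assigned so far: [4]
unit clause [1] forces x1=T; simplify:
  drop -1 from [3, -1] -> [3]
  drop -1 from [-5, 2, -1] -> [-5, 2]
  satisfied 1 clause(s); 2 remain; assigned so far: [1, 4]
unit clause [3] forces x3=T; simplify:
  satisfied 1 clause(s); 1 remain; assigned so far: [1, 3, 4]

Answer: x1=T x3=T x4=T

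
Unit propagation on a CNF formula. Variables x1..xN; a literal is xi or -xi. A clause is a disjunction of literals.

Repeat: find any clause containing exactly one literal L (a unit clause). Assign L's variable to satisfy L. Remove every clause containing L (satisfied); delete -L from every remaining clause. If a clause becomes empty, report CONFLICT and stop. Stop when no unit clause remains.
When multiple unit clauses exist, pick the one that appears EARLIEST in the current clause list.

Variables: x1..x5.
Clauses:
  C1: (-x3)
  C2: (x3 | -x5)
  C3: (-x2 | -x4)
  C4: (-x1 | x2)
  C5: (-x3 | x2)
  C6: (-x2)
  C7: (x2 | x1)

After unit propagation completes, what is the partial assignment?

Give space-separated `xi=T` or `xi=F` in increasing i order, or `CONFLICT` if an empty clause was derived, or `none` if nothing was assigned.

Answer: CONFLICT

Derivation:
unit clause [-3] forces x3=F; simplify:
  drop 3 from [3, -5] -> [-5]
  satisfied 2 clause(s); 5 remain; assigned so far: [3]
unit clause [-5] forces x5=F; simplify:
  satisfied 1 clause(s); 4 remain; assigned so far: [3, 5]
unit clause [-2] forces x2=F; simplify:
  drop 2 from [-1, 2] -> [-1]
  drop 2 from [2, 1] -> [1]
  satisfied 2 clause(s); 2 remain; assigned so far: [2, 3, 5]
unit clause [-1] forces x1=F; simplify:
  drop 1 from [1] -> [] (empty!)
  satisfied 1 clause(s); 1 remain; assigned so far: [1, 2, 3, 5]
CONFLICT (empty clause)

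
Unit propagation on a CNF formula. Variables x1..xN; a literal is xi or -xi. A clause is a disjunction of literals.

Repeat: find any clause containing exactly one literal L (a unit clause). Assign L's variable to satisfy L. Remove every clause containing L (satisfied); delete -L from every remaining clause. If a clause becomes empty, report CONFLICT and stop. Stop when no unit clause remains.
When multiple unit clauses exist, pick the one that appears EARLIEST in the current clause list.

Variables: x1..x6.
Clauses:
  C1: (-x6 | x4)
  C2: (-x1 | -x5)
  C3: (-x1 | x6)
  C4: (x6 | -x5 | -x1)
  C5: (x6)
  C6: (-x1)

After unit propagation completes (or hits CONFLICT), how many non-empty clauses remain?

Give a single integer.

unit clause [6] forces x6=T; simplify:
  drop -6 from [-6, 4] -> [4]
  satisfied 3 clause(s); 3 remain; assigned so far: [6]
unit clause [4] forces x4=T; simplify:
  satisfied 1 clause(s); 2 remain; assigned so far: [4, 6]
unit clause [-1] forces x1=F; simplify:
  satisfied 2 clause(s); 0 remain; assigned so far: [1, 4, 6]

Answer: 0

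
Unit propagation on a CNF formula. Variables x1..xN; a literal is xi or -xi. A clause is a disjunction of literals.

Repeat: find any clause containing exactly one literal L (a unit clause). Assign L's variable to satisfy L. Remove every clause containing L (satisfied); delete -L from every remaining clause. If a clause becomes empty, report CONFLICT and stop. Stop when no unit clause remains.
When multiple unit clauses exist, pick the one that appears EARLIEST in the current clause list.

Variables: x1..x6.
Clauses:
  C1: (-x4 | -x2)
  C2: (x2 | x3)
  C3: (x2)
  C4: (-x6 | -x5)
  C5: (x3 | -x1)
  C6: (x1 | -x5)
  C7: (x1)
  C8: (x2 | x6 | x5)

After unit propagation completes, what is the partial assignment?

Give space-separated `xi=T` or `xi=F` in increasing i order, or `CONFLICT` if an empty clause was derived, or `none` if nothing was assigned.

unit clause [2] forces x2=T; simplify:
  drop -2 from [-4, -2] -> [-4]
  satisfied 3 clause(s); 5 remain; assigned so far: [2]
unit clause [-4] forces x4=F; simplify:
  satisfied 1 clause(s); 4 remain; assigned so far: [2, 4]
unit clause [1] forces x1=T; simplify:
  drop -1 from [3, -1] -> [3]
  satisfied 2 clause(s); 2 remain; assigned so far: [1, 2, 4]
unit clause [3] forces x3=T; simplify:
  satisfied 1 clause(s); 1 remain; assigned so far: [1, 2, 3, 4]

Answer: x1=T x2=T x3=T x4=F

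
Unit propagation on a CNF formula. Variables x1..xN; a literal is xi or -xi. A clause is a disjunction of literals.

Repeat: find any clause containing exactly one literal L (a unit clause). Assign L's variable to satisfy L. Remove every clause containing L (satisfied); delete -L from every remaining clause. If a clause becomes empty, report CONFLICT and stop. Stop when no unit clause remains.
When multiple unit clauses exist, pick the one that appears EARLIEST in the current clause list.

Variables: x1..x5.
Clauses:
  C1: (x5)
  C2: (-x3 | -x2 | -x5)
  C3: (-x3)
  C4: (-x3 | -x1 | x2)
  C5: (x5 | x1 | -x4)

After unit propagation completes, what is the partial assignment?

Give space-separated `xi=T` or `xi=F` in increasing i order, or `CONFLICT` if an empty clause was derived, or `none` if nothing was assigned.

unit clause [5] forces x5=T; simplify:
  drop -5 from [-3, -2, -5] -> [-3, -2]
  satisfied 2 clause(s); 3 remain; assigned so far: [5]
unit clause [-3] forces x3=F; simplify:
  satisfied 3 clause(s); 0 remain; assigned so far: [3, 5]

Answer: x3=F x5=T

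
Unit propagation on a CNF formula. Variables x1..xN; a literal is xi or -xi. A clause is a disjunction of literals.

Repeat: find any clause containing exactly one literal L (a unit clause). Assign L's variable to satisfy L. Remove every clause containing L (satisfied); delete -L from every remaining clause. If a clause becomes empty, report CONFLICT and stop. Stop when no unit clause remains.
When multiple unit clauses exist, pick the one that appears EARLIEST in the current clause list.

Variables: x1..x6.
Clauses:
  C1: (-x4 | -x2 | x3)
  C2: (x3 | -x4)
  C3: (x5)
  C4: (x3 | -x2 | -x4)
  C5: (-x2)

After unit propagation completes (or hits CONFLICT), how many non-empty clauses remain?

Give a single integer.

Answer: 1

Derivation:
unit clause [5] forces x5=T; simplify:
  satisfied 1 clause(s); 4 remain; assigned so far: [5]
unit clause [-2] forces x2=F; simplify:
  satisfied 3 clause(s); 1 remain; assigned so far: [2, 5]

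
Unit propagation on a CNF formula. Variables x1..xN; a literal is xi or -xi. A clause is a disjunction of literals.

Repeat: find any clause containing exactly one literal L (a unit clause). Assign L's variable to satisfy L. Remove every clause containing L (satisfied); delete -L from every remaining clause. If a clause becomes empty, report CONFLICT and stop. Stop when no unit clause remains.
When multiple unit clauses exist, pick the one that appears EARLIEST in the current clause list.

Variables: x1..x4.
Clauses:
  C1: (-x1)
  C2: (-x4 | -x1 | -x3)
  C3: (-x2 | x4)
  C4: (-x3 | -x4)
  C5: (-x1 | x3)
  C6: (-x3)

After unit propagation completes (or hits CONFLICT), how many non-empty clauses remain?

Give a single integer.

Answer: 1

Derivation:
unit clause [-1] forces x1=F; simplify:
  satisfied 3 clause(s); 3 remain; assigned so far: [1]
unit clause [-3] forces x3=F; simplify:
  satisfied 2 clause(s); 1 remain; assigned so far: [1, 3]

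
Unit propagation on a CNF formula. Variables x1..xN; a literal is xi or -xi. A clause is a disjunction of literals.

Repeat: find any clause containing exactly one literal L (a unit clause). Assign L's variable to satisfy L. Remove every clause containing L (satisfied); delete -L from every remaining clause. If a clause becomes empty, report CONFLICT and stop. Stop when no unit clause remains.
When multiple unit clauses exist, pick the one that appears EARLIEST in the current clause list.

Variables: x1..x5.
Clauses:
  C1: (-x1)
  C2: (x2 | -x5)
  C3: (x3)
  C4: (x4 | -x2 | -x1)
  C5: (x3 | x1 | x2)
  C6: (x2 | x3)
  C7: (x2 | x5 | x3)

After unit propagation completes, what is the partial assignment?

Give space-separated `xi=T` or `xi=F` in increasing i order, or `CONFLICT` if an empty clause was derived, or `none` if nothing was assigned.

Answer: x1=F x3=T

Derivation:
unit clause [-1] forces x1=F; simplify:
  drop 1 from [3, 1, 2] -> [3, 2]
  satisfied 2 clause(s); 5 remain; assigned so far: [1]
unit clause [3] forces x3=T; simplify:
  satisfied 4 clause(s); 1 remain; assigned so far: [1, 3]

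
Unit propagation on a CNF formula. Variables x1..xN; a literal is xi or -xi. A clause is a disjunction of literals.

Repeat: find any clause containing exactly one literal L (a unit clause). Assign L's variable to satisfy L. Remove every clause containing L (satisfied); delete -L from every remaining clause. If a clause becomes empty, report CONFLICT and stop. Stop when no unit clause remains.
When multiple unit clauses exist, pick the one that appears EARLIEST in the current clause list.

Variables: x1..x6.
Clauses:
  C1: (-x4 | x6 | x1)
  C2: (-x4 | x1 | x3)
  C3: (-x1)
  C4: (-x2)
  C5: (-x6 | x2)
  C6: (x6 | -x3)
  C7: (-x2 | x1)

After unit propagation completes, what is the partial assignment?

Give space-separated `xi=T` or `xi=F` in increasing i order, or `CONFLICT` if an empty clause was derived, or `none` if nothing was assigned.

Answer: x1=F x2=F x3=F x4=F x6=F

Derivation:
unit clause [-1] forces x1=F; simplify:
  drop 1 from [-4, 6, 1] -> [-4, 6]
  drop 1 from [-4, 1, 3] -> [-4, 3]
  drop 1 from [-2, 1] -> [-2]
  satisfied 1 clause(s); 6 remain; assigned so far: [1]
unit clause [-2] forces x2=F; simplify:
  drop 2 from [-6, 2] -> [-6]
  satisfied 2 clause(s); 4 remain; assigned so far: [1, 2]
unit clause [-6] forces x6=F; simplify:
  drop 6 from [-4, 6] -> [-4]
  drop 6 from [6, -3] -> [-3]
  satisfied 1 clause(s); 3 remain; assigned so far: [1, 2, 6]
unit clause [-4] forces x4=F; simplify:
  satisfied 2 clause(s); 1 remain; assigned so far: [1, 2, 4, 6]
unit clause [-3] forces x3=F; simplify:
  satisfied 1 clause(s); 0 remain; assigned so far: [1, 2, 3, 4, 6]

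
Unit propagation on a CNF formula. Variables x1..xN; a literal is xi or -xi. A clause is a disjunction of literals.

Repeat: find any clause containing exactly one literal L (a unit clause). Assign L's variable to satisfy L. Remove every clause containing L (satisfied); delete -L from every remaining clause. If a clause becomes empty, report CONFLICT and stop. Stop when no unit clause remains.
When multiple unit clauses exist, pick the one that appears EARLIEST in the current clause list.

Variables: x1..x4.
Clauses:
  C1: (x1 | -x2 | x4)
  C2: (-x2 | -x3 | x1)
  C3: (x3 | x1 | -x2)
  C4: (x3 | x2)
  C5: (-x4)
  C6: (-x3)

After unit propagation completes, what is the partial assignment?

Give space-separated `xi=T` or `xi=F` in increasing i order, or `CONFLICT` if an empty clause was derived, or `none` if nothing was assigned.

Answer: x1=T x2=T x3=F x4=F

Derivation:
unit clause [-4] forces x4=F; simplify:
  drop 4 from [1, -2, 4] -> [1, -2]
  satisfied 1 clause(s); 5 remain; assigned so far: [4]
unit clause [-3] forces x3=F; simplify:
  drop 3 from [3, 1, -2] -> [1, -2]
  drop 3 from [3, 2] -> [2]
  satisfied 2 clause(s); 3 remain; assigned so far: [3, 4]
unit clause [2] forces x2=T; simplify:
  drop -2 from [1, -2] -> [1]
  drop -2 from [1, -2] -> [1]
  satisfied 1 clause(s); 2 remain; assigned so far: [2, 3, 4]
unit clause [1] forces x1=T; simplify:
  satisfied 2 clause(s); 0 remain; assigned so far: [1, 2, 3, 4]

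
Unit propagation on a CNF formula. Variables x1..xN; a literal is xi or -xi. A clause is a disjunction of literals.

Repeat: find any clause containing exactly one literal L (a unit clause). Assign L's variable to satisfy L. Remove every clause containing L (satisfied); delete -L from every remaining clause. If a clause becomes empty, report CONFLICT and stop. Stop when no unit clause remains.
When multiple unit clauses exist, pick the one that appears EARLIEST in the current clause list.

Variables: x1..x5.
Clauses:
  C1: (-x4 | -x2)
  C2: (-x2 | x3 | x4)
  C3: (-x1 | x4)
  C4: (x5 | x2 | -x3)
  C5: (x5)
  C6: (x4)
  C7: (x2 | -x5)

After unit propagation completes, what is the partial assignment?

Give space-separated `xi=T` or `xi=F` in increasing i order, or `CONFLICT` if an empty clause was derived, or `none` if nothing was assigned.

unit clause [5] forces x5=T; simplify:
  drop -5 from [2, -5] -> [2]
  satisfied 2 clause(s); 5 remain; assigned so far: [5]
unit clause [4] forces x4=T; simplify:
  drop -4 from [-4, -2] -> [-2]
  satisfied 3 clause(s); 2 remain; assigned so far: [4, 5]
unit clause [-2] forces x2=F; simplify:
  drop 2 from [2] -> [] (empty!)
  satisfied 1 clause(s); 1 remain; assigned so far: [2, 4, 5]
CONFLICT (empty clause)

Answer: CONFLICT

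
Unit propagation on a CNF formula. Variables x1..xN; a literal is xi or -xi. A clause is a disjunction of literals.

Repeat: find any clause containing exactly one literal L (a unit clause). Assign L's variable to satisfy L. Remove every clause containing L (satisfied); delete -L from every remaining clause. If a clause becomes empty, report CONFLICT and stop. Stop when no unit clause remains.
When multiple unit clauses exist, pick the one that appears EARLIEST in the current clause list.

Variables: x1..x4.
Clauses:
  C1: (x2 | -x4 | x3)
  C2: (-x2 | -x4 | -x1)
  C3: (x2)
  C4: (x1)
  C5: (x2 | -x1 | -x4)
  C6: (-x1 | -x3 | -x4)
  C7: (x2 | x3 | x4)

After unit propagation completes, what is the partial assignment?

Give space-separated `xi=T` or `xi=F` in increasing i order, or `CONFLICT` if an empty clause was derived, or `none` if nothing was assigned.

Answer: x1=T x2=T x4=F

Derivation:
unit clause [2] forces x2=T; simplify:
  drop -2 from [-2, -4, -1] -> [-4, -1]
  satisfied 4 clause(s); 3 remain; assigned so far: [2]
unit clause [1] forces x1=T; simplify:
  drop -1 from [-4, -1] -> [-4]
  drop -1 from [-1, -3, -4] -> [-3, -4]
  satisfied 1 clause(s); 2 remain; assigned so far: [1, 2]
unit clause [-4] forces x4=F; simplify:
  satisfied 2 clause(s); 0 remain; assigned so far: [1, 2, 4]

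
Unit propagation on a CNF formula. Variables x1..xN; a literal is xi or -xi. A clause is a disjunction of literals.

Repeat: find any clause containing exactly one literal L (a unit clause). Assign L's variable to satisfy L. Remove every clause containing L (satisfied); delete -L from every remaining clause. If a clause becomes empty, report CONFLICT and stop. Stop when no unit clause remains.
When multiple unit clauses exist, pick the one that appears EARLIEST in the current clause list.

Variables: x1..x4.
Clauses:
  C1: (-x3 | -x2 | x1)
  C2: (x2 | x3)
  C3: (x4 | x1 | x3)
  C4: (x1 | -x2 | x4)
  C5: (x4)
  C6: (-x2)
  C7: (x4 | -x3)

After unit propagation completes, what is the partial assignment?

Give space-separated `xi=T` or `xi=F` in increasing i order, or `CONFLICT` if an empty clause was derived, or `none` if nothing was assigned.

Answer: x2=F x3=T x4=T

Derivation:
unit clause [4] forces x4=T; simplify:
  satisfied 4 clause(s); 3 remain; assigned so far: [4]
unit clause [-2] forces x2=F; simplify:
  drop 2 from [2, 3] -> [3]
  satisfied 2 clause(s); 1 remain; assigned so far: [2, 4]
unit clause [3] forces x3=T; simplify:
  satisfied 1 clause(s); 0 remain; assigned so far: [2, 3, 4]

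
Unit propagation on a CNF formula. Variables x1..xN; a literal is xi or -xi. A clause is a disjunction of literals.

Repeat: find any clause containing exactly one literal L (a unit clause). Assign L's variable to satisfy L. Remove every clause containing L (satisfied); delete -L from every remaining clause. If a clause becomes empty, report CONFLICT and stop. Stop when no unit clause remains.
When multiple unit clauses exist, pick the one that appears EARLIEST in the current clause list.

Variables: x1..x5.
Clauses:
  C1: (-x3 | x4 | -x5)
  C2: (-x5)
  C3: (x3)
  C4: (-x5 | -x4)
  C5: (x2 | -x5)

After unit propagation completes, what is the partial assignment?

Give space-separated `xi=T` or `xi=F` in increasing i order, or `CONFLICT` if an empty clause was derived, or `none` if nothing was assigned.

Answer: x3=T x5=F

Derivation:
unit clause [-5] forces x5=F; simplify:
  satisfied 4 clause(s); 1 remain; assigned so far: [5]
unit clause [3] forces x3=T; simplify:
  satisfied 1 clause(s); 0 remain; assigned so far: [3, 5]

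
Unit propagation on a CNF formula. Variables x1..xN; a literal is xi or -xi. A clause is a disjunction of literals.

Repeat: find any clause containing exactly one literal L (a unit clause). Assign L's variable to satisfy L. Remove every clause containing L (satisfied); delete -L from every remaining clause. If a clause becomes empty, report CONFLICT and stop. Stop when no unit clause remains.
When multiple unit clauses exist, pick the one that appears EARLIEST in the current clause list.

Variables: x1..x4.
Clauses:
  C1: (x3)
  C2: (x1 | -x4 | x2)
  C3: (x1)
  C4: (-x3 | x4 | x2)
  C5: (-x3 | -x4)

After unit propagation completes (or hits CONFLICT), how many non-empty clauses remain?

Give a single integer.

unit clause [3] forces x3=T; simplify:
  drop -3 from [-3, 4, 2] -> [4, 2]
  drop -3 from [-3, -4] -> [-4]
  satisfied 1 clause(s); 4 remain; assigned so far: [3]
unit clause [1] forces x1=T; simplify:
  satisfied 2 clause(s); 2 remain; assigned so far: [1, 3]
unit clause [-4] forces x4=F; simplify:
  drop 4 from [4, 2] -> [2]
  satisfied 1 clause(s); 1 remain; assigned so far: [1, 3, 4]
unit clause [2] forces x2=T; simplify:
  satisfied 1 clause(s); 0 remain; assigned so far: [1, 2, 3, 4]

Answer: 0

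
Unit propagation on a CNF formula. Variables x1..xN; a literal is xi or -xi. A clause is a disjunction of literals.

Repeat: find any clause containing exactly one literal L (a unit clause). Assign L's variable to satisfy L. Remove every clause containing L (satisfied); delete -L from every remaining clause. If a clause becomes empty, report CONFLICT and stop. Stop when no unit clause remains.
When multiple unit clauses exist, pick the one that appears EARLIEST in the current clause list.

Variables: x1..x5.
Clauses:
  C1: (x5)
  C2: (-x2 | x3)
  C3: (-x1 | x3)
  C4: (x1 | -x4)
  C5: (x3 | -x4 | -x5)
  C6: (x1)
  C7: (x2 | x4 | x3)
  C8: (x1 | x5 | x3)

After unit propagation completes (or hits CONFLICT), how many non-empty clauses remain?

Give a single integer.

Answer: 0

Derivation:
unit clause [5] forces x5=T; simplify:
  drop -5 from [3, -4, -5] -> [3, -4]
  satisfied 2 clause(s); 6 remain; assigned so far: [5]
unit clause [1] forces x1=T; simplify:
  drop -1 from [-1, 3] -> [3]
  satisfied 2 clause(s); 4 remain; assigned so far: [1, 5]
unit clause [3] forces x3=T; simplify:
  satisfied 4 clause(s); 0 remain; assigned so far: [1, 3, 5]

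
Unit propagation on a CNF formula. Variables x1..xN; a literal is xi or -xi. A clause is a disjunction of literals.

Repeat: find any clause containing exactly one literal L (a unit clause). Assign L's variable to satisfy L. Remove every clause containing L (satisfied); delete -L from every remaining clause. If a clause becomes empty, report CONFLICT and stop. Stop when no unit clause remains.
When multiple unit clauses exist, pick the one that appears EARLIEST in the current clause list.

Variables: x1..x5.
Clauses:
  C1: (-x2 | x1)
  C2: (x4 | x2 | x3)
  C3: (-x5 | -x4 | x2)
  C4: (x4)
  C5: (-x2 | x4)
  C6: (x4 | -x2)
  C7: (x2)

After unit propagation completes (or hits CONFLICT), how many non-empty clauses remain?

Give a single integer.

Answer: 0

Derivation:
unit clause [4] forces x4=T; simplify:
  drop -4 from [-5, -4, 2] -> [-5, 2]
  satisfied 4 clause(s); 3 remain; assigned so far: [4]
unit clause [2] forces x2=T; simplify:
  drop -2 from [-2, 1] -> [1]
  satisfied 2 clause(s); 1 remain; assigned so far: [2, 4]
unit clause [1] forces x1=T; simplify:
  satisfied 1 clause(s); 0 remain; assigned so far: [1, 2, 4]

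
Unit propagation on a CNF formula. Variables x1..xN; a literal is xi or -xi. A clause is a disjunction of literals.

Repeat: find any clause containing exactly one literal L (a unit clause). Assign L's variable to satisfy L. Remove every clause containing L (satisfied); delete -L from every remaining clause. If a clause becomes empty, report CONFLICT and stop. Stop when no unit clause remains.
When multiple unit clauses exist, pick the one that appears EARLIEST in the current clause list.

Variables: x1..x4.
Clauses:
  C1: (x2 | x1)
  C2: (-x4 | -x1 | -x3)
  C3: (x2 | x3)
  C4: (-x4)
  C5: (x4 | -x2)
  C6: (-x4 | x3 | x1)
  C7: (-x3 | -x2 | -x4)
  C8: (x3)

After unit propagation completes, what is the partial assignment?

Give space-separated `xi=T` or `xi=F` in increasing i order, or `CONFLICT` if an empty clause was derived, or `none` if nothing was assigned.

unit clause [-4] forces x4=F; simplify:
  drop 4 from [4, -2] -> [-2]
  satisfied 4 clause(s); 4 remain; assigned so far: [4]
unit clause [-2] forces x2=F; simplify:
  drop 2 from [2, 1] -> [1]
  drop 2 from [2, 3] -> [3]
  satisfied 1 clause(s); 3 remain; assigned so far: [2, 4]
unit clause [1] forces x1=T; simplify:
  satisfied 1 clause(s); 2 remain; assigned so far: [1, 2, 4]
unit clause [3] forces x3=T; simplify:
  satisfied 2 clause(s); 0 remain; assigned so far: [1, 2, 3, 4]

Answer: x1=T x2=F x3=T x4=F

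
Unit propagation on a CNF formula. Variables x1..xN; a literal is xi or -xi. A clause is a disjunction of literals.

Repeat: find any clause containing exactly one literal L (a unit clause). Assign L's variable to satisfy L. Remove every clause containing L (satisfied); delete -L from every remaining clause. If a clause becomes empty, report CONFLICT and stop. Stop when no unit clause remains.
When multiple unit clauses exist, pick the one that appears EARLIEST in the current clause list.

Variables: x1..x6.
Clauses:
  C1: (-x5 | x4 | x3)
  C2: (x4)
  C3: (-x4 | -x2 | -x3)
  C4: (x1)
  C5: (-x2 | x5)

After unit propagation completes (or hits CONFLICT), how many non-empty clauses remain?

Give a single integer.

Answer: 2

Derivation:
unit clause [4] forces x4=T; simplify:
  drop -4 from [-4, -2, -3] -> [-2, -3]
  satisfied 2 clause(s); 3 remain; assigned so far: [4]
unit clause [1] forces x1=T; simplify:
  satisfied 1 clause(s); 2 remain; assigned so far: [1, 4]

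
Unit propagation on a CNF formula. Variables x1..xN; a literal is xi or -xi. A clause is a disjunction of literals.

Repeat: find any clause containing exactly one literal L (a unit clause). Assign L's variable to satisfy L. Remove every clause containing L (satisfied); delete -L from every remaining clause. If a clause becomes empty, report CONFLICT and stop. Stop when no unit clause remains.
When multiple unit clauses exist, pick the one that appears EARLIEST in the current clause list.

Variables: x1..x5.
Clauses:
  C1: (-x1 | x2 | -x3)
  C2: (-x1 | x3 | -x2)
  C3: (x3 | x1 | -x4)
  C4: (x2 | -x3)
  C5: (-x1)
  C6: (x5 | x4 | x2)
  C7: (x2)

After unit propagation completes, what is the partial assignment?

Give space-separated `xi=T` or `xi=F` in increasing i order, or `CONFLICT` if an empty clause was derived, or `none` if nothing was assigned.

Answer: x1=F x2=T

Derivation:
unit clause [-1] forces x1=F; simplify:
  drop 1 from [3, 1, -4] -> [3, -4]
  satisfied 3 clause(s); 4 remain; assigned so far: [1]
unit clause [2] forces x2=T; simplify:
  satisfied 3 clause(s); 1 remain; assigned so far: [1, 2]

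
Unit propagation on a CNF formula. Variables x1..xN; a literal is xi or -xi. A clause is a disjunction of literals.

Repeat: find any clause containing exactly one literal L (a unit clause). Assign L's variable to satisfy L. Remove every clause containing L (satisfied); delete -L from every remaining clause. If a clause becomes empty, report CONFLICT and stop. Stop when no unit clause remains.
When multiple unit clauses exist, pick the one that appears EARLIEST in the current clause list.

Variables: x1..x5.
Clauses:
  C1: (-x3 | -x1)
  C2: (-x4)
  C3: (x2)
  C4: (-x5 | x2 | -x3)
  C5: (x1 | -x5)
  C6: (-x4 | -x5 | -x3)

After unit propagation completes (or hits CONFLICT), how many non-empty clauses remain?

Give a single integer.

Answer: 2

Derivation:
unit clause [-4] forces x4=F; simplify:
  satisfied 2 clause(s); 4 remain; assigned so far: [4]
unit clause [2] forces x2=T; simplify:
  satisfied 2 clause(s); 2 remain; assigned so far: [2, 4]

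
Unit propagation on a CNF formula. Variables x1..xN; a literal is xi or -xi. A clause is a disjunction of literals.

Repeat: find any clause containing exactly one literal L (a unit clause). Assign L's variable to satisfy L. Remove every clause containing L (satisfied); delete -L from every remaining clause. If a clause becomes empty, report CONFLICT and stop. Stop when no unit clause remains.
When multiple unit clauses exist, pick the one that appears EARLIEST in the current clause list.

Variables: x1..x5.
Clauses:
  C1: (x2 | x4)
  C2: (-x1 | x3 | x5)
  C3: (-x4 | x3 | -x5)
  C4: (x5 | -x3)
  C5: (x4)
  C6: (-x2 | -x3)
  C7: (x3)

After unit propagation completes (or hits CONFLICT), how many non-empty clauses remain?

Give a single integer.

Answer: 0

Derivation:
unit clause [4] forces x4=T; simplify:
  drop -4 from [-4, 3, -5] -> [3, -5]
  satisfied 2 clause(s); 5 remain; assigned so far: [4]
unit clause [3] forces x3=T; simplify:
  drop -3 from [5, -3] -> [5]
  drop -3 from [-2, -3] -> [-2]
  satisfied 3 clause(s); 2 remain; assigned so far: [3, 4]
unit clause [5] forces x5=T; simplify:
  satisfied 1 clause(s); 1 remain; assigned so far: [3, 4, 5]
unit clause [-2] forces x2=F; simplify:
  satisfied 1 clause(s); 0 remain; assigned so far: [2, 3, 4, 5]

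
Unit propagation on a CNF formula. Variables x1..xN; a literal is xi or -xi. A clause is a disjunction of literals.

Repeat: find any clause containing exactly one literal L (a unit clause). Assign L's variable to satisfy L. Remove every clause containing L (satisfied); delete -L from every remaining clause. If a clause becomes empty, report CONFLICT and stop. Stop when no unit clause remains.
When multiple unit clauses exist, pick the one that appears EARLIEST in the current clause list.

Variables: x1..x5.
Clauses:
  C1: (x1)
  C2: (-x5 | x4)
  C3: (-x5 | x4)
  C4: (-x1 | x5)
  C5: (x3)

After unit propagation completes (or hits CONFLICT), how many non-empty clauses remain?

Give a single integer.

unit clause [1] forces x1=T; simplify:
  drop -1 from [-1, 5] -> [5]
  satisfied 1 clause(s); 4 remain; assigned so far: [1]
unit clause [5] forces x5=T; simplify:
  drop -5 from [-5, 4] -> [4]
  drop -5 from [-5, 4] -> [4]
  satisfied 1 clause(s); 3 remain; assigned so far: [1, 5]
unit clause [4] forces x4=T; simplify:
  satisfied 2 clause(s); 1 remain; assigned so far: [1, 4, 5]
unit clause [3] forces x3=T; simplify:
  satisfied 1 clause(s); 0 remain; assigned so far: [1, 3, 4, 5]

Answer: 0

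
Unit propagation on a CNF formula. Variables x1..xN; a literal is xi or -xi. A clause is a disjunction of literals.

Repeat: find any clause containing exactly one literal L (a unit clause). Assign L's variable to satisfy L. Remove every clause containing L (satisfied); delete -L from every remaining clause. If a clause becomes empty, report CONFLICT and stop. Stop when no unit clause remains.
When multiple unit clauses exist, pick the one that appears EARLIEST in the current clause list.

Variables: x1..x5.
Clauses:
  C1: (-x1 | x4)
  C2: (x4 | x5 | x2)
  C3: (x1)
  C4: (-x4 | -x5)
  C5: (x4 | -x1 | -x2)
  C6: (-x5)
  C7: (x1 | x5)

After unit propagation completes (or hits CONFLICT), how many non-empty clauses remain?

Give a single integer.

unit clause [1] forces x1=T; simplify:
  drop -1 from [-1, 4] -> [4]
  drop -1 from [4, -1, -2] -> [4, -2]
  satisfied 2 clause(s); 5 remain; assigned so far: [1]
unit clause [4] forces x4=T; simplify:
  drop -4 from [-4, -5] -> [-5]
  satisfied 3 clause(s); 2 remain; assigned so far: [1, 4]
unit clause [-5] forces x5=F; simplify:
  satisfied 2 clause(s); 0 remain; assigned so far: [1, 4, 5]

Answer: 0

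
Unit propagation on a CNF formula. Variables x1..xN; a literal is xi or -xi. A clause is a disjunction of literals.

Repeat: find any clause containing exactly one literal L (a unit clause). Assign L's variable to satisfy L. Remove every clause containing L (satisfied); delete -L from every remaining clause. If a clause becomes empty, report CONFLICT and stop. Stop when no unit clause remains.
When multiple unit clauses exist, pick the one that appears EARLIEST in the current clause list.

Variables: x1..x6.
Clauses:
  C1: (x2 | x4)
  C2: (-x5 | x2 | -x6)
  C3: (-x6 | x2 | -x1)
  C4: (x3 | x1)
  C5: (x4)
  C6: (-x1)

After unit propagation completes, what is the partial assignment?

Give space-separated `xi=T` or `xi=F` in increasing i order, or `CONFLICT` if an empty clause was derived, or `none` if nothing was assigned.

unit clause [4] forces x4=T; simplify:
  satisfied 2 clause(s); 4 remain; assigned so far: [4]
unit clause [-1] forces x1=F; simplify:
  drop 1 from [3, 1] -> [3]
  satisfied 2 clause(s); 2 remain; assigned so far: [1, 4]
unit clause [3] forces x3=T; simplify:
  satisfied 1 clause(s); 1 remain; assigned so far: [1, 3, 4]

Answer: x1=F x3=T x4=T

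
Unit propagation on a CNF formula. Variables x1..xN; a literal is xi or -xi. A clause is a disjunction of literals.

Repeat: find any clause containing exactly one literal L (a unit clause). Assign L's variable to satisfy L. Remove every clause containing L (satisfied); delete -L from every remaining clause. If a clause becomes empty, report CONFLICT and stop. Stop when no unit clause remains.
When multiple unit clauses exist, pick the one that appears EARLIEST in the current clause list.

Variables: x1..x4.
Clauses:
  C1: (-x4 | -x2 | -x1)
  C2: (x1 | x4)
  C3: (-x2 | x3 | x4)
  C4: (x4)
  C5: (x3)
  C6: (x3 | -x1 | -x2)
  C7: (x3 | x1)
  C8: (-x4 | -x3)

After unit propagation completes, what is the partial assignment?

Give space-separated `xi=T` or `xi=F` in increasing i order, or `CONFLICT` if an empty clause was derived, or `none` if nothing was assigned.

unit clause [4] forces x4=T; simplify:
  drop -4 from [-4, -2, -1] -> [-2, -1]
  drop -4 from [-4, -3] -> [-3]
  satisfied 3 clause(s); 5 remain; assigned so far: [4]
unit clause [3] forces x3=T; simplify:
  drop -3 from [-3] -> [] (empty!)
  satisfied 3 clause(s); 2 remain; assigned so far: [3, 4]
CONFLICT (empty clause)

Answer: CONFLICT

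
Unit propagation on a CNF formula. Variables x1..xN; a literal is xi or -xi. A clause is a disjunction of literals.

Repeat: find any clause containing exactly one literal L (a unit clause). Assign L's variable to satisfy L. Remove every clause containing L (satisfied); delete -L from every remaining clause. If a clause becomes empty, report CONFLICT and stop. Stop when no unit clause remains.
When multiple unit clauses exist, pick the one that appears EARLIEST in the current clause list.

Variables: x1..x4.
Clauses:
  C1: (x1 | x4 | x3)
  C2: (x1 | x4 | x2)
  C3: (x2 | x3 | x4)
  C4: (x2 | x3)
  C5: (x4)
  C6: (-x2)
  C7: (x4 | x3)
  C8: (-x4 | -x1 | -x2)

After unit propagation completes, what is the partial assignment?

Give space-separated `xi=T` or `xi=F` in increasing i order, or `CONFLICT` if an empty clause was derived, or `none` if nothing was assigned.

Answer: x2=F x3=T x4=T

Derivation:
unit clause [4] forces x4=T; simplify:
  drop -4 from [-4, -1, -2] -> [-1, -2]
  satisfied 5 clause(s); 3 remain; assigned so far: [4]
unit clause [-2] forces x2=F; simplify:
  drop 2 from [2, 3] -> [3]
  satisfied 2 clause(s); 1 remain; assigned so far: [2, 4]
unit clause [3] forces x3=T; simplify:
  satisfied 1 clause(s); 0 remain; assigned so far: [2, 3, 4]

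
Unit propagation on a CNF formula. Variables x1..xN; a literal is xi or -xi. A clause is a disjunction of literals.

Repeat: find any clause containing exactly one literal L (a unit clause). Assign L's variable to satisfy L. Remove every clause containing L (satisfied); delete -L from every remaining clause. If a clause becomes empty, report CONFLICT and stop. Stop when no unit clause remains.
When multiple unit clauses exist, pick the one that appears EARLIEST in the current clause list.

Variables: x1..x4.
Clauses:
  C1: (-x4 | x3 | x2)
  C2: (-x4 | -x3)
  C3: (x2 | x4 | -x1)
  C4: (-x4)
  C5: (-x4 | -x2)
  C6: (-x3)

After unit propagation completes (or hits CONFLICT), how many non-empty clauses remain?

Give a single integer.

Answer: 1

Derivation:
unit clause [-4] forces x4=F; simplify:
  drop 4 from [2, 4, -1] -> [2, -1]
  satisfied 4 clause(s); 2 remain; assigned so far: [4]
unit clause [-3] forces x3=F; simplify:
  satisfied 1 clause(s); 1 remain; assigned so far: [3, 4]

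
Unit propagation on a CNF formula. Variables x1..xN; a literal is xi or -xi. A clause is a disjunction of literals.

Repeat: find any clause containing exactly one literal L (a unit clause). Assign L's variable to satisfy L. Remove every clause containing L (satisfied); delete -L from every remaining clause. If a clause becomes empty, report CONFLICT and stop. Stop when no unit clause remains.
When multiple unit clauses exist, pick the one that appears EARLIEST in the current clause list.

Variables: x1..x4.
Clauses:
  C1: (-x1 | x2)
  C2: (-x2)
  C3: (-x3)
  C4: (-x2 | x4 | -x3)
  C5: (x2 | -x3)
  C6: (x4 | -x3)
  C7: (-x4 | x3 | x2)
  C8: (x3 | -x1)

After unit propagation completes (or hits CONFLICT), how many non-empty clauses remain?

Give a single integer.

unit clause [-2] forces x2=F; simplify:
  drop 2 from [-1, 2] -> [-1]
  drop 2 from [2, -3] -> [-3]
  drop 2 from [-4, 3, 2] -> [-4, 3]
  satisfied 2 clause(s); 6 remain; assigned so far: [2]
unit clause [-1] forces x1=F; simplify:
  satisfied 2 clause(s); 4 remain; assigned so far: [1, 2]
unit clause [-3] forces x3=F; simplify:
  drop 3 from [-4, 3] -> [-4]
  satisfied 3 clause(s); 1 remain; assigned so far: [1, 2, 3]
unit clause [-4] forces x4=F; simplify:
  satisfied 1 clause(s); 0 remain; assigned so far: [1, 2, 3, 4]

Answer: 0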